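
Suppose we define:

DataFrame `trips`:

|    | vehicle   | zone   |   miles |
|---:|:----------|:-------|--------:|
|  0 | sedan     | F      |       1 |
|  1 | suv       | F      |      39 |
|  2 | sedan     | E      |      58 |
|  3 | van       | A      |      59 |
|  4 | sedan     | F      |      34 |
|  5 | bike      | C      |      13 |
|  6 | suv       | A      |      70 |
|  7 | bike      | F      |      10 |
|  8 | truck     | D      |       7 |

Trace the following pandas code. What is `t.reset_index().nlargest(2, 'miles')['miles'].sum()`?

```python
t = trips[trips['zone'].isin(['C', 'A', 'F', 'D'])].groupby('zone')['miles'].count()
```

6

filter rows where zone in ['C', 'A', 'F', 'D']:
  vehicle zone  miles
0   sedan    F      1
1     suv    F     39
3     van    A     59
4   sedan    F     34
5    bike    C     13
6     suv    A     70
7    bike    F     10
8   truck    D      7
group by zone, count of miles:
zone
A    2
C    1
D    1
F    4
Name: miles, dtype: int64
reset_index():
  zone  miles
0    A      2
1    C      1
2    D      1
3    F      4
take 2 rows with largest miles:
  zone  miles
3    F      4
0    A      2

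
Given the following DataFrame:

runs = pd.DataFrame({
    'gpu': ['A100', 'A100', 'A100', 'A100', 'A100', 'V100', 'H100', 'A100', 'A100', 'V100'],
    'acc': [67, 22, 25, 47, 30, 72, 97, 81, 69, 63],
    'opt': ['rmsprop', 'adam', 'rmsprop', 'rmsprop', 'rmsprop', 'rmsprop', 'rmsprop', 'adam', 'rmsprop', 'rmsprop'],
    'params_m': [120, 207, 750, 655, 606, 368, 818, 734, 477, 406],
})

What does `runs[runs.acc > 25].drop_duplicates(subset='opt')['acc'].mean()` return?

filter rows where acc > 25:
    gpu  acc      opt  params_m
0  A100   67  rmsprop       120
3  A100   47  rmsprop       655
4  A100   30  rmsprop       606
5  V100   72  rmsprop       368
6  H100   97  rmsprop       818
7  A100   81     adam       734
8  A100   69  rmsprop       477
9  V100   63  rmsprop       406
drop duplicate opt (keep=first):
    gpu  acc      opt  params_m
0  A100   67  rmsprop       120
7  A100   81     adam       734
The mean of column 'acc' is 74.0.

74.0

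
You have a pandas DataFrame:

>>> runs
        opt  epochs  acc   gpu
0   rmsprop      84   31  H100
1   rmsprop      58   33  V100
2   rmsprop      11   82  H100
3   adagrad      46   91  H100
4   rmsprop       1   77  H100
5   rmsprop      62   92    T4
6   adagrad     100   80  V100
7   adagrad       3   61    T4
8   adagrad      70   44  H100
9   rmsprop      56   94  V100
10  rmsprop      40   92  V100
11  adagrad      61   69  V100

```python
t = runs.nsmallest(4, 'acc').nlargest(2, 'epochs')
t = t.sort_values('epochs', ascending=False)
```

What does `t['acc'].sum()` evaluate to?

75

take 4 rows with smallest acc:
       opt  epochs  acc   gpu
0  rmsprop      84   31  H100
1  rmsprop      58   33  V100
8  adagrad      70   44  H100
7  adagrad       3   61    T4
take 2 rows with largest epochs:
       opt  epochs  acc   gpu
0  rmsprop      84   31  H100
8  adagrad      70   44  H100
sort by epochs descending:
       opt  epochs  acc   gpu
0  rmsprop      84   31  H100
8  adagrad      70   44  H100
Finally, sum of column 'acc' = 75.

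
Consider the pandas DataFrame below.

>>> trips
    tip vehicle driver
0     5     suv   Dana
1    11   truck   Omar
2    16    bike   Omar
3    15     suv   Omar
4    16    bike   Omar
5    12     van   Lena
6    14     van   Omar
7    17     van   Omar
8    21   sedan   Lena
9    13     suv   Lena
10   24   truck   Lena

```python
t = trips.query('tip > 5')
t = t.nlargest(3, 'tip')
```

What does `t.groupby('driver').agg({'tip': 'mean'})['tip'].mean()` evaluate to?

filter rows where tip > 5:
    tip vehicle driver
1    11   truck   Omar
2    16    bike   Omar
3    15     suv   Omar
4    16    bike   Omar
5    12     van   Lena
6    14     van   Omar
7    17     van   Omar
8    21   sedan   Lena
9    13     suv   Lena
10   24   truck   Lena
take 3 rows with largest tip:
    tip vehicle driver
10   24   truck   Lena
8    21   sedan   Lena
7    17     van   Omar
group by driver, mean of tip:
         tip
driver      
Lena    22.5
Omar    17.0
mean of column 'tip' → 19.75

19.75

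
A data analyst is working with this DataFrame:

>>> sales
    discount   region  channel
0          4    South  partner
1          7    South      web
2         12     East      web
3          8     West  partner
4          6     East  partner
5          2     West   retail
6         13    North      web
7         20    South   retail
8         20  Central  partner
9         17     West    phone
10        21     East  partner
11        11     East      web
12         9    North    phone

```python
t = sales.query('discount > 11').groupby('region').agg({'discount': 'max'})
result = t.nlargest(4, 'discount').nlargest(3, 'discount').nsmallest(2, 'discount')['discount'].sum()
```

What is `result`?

filter rows where discount > 11:
    discount   region  channel
2         12     East      web
6         13    North      web
7         20    South   retail
8         20  Central  partner
9         17     West    phone
10        21     East  partner
group by region, max of discount:
         discount
region           
Central        20
East           21
North          13
South          20
West           17
take 4 rows with largest discount:
         discount
region           
East           21
Central        20
South          20
West           17
take 3 rows with largest discount:
         discount
region           
East           21
Central        20
South          20
take 2 rows with smallest discount:
         discount
region           
Central        20
South          20
So sum() = 40.

40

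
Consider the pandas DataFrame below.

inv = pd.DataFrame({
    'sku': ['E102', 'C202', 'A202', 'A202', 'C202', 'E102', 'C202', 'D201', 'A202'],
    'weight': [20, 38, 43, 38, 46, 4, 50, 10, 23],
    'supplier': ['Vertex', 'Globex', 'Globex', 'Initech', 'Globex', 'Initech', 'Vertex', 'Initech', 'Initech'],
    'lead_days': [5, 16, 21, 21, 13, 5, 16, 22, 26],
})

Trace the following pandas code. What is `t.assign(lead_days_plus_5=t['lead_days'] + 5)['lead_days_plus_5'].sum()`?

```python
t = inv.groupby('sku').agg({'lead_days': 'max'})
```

89

group by sku, max of lead_days:
      lead_days
sku            
A202         26
C202         16
D201         22
E102          5
add column lead_days_plus_5 = t['lead_days'] + 5:
      lead_days  lead_days_plus_5
sku                              
A202         26                31
C202         16                21
D201         22                27
E102          5                10
Finally, sum of column 'lead_days_plus_5' = 89.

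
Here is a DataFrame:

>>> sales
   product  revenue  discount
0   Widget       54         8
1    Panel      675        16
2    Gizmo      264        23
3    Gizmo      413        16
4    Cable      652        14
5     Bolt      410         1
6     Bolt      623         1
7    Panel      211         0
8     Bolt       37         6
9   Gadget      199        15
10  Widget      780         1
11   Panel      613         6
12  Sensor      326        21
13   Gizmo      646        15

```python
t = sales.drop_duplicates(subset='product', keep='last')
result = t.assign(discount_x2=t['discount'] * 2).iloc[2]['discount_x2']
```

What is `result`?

drop duplicate product (keep=last):
   product  revenue  discount
4    Cable      652        14
8     Bolt       37         6
9   Gadget      199        15
10  Widget      780         1
11   Panel      613         6
12  Sensor      326        21
13   Gizmo      646        15
add column discount_x2 = t['discount'] * 2:
   product  revenue  discount  discount_x2
4    Cable      652        14           28
8     Bolt       37         6           12
9   Gadget      199        15           30
10  Widget      780         1            2
11   Panel      613         6           12
12  Sensor      326        21           42
13   Gizmo      646        15           30

30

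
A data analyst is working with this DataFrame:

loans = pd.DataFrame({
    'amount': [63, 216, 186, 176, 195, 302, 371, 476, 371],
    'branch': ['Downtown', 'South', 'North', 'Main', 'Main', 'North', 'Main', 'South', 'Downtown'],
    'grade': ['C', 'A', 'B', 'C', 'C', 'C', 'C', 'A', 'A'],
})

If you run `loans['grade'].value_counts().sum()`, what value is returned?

9

value_counts of grade:
grade
C    5
A    3
B    1
Name: count, dtype: int64
Hence 9.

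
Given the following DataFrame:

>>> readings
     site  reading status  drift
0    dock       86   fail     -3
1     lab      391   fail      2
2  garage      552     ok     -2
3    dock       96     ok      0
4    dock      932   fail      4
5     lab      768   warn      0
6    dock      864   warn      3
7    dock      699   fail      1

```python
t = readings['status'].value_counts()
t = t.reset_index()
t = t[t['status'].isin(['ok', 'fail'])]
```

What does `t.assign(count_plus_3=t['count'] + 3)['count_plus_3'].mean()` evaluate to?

6.0

value_counts of status:
status
fail    4
ok      2
warn    2
Name: count, dtype: int64
reset_index():
  status  count
0   fail      4
1     ok      2
2   warn      2
filter rows where status in ['ok', 'fail']:
  status  count
0   fail      4
1     ok      2
add column count_plus_3 = t['count'] + 3:
  status  count  count_plus_3
0   fail      4             7
1     ok      2             5
So mean() = 6.0.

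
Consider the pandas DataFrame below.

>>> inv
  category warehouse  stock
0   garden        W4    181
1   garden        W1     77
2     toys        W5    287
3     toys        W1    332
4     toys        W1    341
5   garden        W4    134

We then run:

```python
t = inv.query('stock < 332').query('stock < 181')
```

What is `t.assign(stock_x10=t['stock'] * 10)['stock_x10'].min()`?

filter rows where stock < 332:
  category warehouse  stock
0   garden        W4    181
1   garden        W1     77
2     toys        W5    287
5   garden        W4    134
filter rows where stock < 181:
  category warehouse  stock
1   garden        W1     77
5   garden        W4    134
add column stock_x10 = t['stock'] * 10:
  category warehouse  stock  stock_x10
1   garden        W1     77        770
5   garden        W4    134       1340
Hence 770.

770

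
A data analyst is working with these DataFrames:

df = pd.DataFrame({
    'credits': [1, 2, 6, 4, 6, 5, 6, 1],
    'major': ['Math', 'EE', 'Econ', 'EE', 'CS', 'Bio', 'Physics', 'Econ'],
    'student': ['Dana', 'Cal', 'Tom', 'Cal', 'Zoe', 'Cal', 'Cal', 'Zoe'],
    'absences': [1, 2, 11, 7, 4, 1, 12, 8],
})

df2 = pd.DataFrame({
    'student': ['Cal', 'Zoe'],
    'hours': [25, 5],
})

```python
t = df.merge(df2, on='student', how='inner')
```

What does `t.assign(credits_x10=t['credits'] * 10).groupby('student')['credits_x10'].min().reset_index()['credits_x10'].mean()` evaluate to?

merge on 'student' (how='inner') → 6 rows:
   credits    major student  absences  hours
0        2       EE     Cal         2     25
1        4       EE     Cal         7     25
2        6       CS     Zoe         4      5
3        5      Bio     Cal         1     25
4        6  Physics     Cal        12     25
5        1     Econ     Zoe         8      5
add column credits_x10 = t['credits'] * 10:
   credits    major student  absences  hours  credits_x10
0        2       EE     Cal         2     25           20
1        4       EE     Cal         7     25           40
2        6       CS     Zoe         4      5           60
3        5      Bio     Cal         1     25           50
4        6  Physics     Cal        12     25           60
5        1     Econ     Zoe         8      5           10
group by student, min of credits_x10:
student
Cal    20
Zoe    10
Name: credits_x10, dtype: int64
reset_index():
  student  credits_x10
0     Cal           20
1     Zoe           10
Taking the mean of column 'credits_x10' gives 15.0.

15.0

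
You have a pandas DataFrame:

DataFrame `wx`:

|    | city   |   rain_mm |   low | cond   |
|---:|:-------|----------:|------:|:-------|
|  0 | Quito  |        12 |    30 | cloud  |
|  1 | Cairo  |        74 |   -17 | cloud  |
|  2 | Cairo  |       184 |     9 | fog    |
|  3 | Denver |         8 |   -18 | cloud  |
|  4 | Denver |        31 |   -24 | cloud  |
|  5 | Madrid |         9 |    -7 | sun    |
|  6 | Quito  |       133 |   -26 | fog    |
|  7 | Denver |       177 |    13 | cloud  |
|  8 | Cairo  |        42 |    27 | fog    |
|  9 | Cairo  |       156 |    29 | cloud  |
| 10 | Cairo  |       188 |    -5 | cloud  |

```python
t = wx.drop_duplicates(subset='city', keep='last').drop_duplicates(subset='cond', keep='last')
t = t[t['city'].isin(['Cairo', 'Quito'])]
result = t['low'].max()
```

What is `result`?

drop duplicate city (keep=last):
      city  rain_mm  low   cond
5   Madrid        9   -7    sun
6    Quito      133  -26    fog
7   Denver      177   13  cloud
10   Cairo      188   -5  cloud
drop duplicate cond (keep=last):
      city  rain_mm  low   cond
5   Madrid        9   -7    sun
6    Quito      133  -26    fog
10   Cairo      188   -5  cloud
filter rows where city in ['Cairo', 'Quito']:
     city  rain_mm  low   cond
6   Quito      133  -26    fog
10  Cairo      188   -5  cloud

-5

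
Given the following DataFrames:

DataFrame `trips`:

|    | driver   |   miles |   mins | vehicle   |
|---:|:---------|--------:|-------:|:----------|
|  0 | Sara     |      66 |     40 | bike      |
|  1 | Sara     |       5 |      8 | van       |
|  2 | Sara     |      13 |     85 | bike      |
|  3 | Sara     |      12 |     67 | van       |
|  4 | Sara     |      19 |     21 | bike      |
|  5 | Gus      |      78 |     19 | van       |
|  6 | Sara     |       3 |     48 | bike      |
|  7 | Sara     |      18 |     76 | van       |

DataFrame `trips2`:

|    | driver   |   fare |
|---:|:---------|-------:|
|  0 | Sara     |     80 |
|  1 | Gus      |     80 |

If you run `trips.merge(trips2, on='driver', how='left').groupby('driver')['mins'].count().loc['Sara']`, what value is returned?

merge on 'driver' (how='left') → 8 rows:
  driver  miles  mins vehicle  fare
0   Sara     66    40    bike    80
1   Sara      5     8     van    80
2   Sara     13    85    bike    80
3   Sara     12    67     van    80
4   Sara     19    21    bike    80
5    Gus     78    19     van    80
6   Sara      3    48    bike    80
7   Sara     18    76     van    80
group by driver, count of mins:
driver
Gus     1
Sara    7
Name: mins, dtype: int64

7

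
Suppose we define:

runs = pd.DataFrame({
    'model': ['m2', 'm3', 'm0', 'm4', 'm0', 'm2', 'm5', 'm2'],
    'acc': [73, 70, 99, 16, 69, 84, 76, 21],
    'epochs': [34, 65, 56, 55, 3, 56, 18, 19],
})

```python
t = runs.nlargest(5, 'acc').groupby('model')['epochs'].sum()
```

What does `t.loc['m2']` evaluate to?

take 5 rows with largest acc:
  model  acc  epochs
2    m0   99      56
5    m2   84      56
6    m5   76      18
0    m2   73      34
1    m3   70      65
group by model, sum of epochs:
model
m0    56
m2    90
m3    65
m5    18
Name: epochs, dtype: int64

90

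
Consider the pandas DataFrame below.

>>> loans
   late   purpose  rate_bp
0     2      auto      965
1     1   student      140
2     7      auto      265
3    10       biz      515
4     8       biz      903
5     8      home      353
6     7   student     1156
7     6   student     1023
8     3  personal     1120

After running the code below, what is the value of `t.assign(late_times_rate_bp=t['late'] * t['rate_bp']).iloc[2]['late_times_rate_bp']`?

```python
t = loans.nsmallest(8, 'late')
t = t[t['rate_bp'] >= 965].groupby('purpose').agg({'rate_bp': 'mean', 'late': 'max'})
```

take 8 rows with smallest late:
   late   purpose  rate_bp
1     1   student      140
0     2      auto      965
8     3  personal     1120
7     6   student     1023
2     7      auto      265
6     7   student     1156
4     8       biz      903
5     8      home      353
filter rows where rate_bp >= 965:
   late   purpose  rate_bp
0     2      auto      965
8     3  personal     1120
7     6   student     1023
6     7   student     1156
group by purpose: mean(rate_bp), max(late):
          rate_bp  late
purpose                
auto        965.0     2
personal   1120.0     3
student    1089.5     7
add column late_times_rate_bp = t['late'] * t['rate_bp']:
          rate_bp  late  late_times_rate_bp
purpose                                    
auto        965.0     2              1930.0
personal   1120.0     3              3360.0
student    1089.5     7              7626.5
Hence 7626.5.

7626.5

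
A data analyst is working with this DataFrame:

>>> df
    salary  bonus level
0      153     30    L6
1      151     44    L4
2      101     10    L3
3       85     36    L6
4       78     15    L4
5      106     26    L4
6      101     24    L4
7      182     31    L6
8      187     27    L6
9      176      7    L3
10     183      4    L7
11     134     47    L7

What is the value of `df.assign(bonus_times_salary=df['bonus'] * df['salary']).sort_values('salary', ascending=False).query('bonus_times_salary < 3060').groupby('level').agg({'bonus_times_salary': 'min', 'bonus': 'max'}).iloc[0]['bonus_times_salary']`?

add column bonus_times_salary = df['bonus'] * df['salary']:
    salary  bonus level  bonus_times_salary
0      153     30    L6                4590
1      151     44    L4                6644
2      101     10    L3                1010
3       85     36    L6                3060
4       78     15    L4                1170
5      106     26    L4                2756
6      101     24    L4                2424
7      182     31    L6                5642
8      187     27    L6                5049
9      176      7    L3                1232
10     183      4    L7                 732
11     134     47    L7                6298
sort by salary descending:
    salary  bonus level  bonus_times_salary
8      187     27    L6                5049
10     183      4    L7                 732
7      182     31    L6                5642
9      176      7    L3                1232
0      153     30    L6                4590
1      151     44    L4                6644
11     134     47    L7                6298
5      106     26    L4                2756
2      101     10    L3                1010
6      101     24    L4                2424
3       85     36    L6                3060
4       78     15    L4                1170
filter rows where bonus_times_salary < 3060:
    salary  bonus level  bonus_times_salary
10     183      4    L7                 732
9      176      7    L3                1232
5      106     26    L4                2756
2      101     10    L3                1010
6      101     24    L4                2424
4       78     15    L4                1170
group by level: min(bonus_times_salary), max(bonus):
       bonus_times_salary  bonus
level                           
L3                   1010     10
L4                   1170     26
L7                    732      4

1010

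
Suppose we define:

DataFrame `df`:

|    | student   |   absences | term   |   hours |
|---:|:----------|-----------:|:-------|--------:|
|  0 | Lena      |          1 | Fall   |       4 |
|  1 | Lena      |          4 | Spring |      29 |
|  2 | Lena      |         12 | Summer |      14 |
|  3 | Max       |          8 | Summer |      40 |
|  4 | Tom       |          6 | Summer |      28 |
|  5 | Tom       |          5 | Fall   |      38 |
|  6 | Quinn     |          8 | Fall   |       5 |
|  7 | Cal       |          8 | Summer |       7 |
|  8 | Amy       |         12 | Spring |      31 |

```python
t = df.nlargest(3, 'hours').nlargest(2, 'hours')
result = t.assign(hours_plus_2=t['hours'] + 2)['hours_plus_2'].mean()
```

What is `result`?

take 3 rows with largest hours:
  student  absences    term  hours
3     Max         8  Summer     40
5     Tom         5    Fall     38
8     Amy        12  Spring     31
take 2 rows with largest hours:
  student  absences    term  hours
3     Max         8  Summer     40
5     Tom         5    Fall     38
add column hours_plus_2 = t['hours'] + 2:
  student  absences    term  hours  hours_plus_2
3     Max         8  Summer     40            42
5     Tom         5    Fall     38            40
Reading off the mean of column 'hours_plus_2', we get 41.0.

41.0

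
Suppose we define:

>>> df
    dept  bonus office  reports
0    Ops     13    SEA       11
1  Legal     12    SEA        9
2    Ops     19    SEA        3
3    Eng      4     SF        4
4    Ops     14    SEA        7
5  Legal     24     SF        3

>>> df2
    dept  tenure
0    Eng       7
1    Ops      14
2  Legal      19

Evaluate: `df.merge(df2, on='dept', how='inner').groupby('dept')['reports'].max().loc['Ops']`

merge on 'dept' (how='inner') → 6 rows:
    dept  bonus office  reports  tenure
0    Ops     13    SEA       11      14
1  Legal     12    SEA        9      19
2    Ops     19    SEA        3      14
3    Eng      4     SF        4       7
4    Ops     14    SEA        7      14
5  Legal     24     SF        3      19
group by dept, max of reports:
dept
Eng       4
Legal     9
Ops      11
Name: reports, dtype: int64
Then the value at index 'Ops': 11

11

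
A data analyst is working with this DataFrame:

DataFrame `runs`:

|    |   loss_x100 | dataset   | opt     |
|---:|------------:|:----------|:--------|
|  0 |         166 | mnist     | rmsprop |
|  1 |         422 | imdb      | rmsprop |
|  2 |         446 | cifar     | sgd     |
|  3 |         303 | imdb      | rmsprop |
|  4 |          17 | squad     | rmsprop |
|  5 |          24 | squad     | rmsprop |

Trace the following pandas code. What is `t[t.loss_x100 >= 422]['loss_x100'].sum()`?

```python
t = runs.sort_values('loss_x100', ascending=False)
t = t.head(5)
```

868

sort by loss_x100 descending:
   loss_x100 dataset      opt
2        446   cifar      sgd
1        422    imdb  rmsprop
3        303    imdb  rmsprop
0        166   mnist  rmsprop
5         24   squad  rmsprop
4         17   squad  rmsprop
take first 5 rows:
   loss_x100 dataset      opt
2        446   cifar      sgd
1        422    imdb  rmsprop
3        303    imdb  rmsprop
0        166   mnist  rmsprop
5         24   squad  rmsprop
filter rows where loss_x100 >= 422:
   loss_x100 dataset      opt
2        446   cifar      sgd
1        422    imdb  rmsprop
So sum() = 868.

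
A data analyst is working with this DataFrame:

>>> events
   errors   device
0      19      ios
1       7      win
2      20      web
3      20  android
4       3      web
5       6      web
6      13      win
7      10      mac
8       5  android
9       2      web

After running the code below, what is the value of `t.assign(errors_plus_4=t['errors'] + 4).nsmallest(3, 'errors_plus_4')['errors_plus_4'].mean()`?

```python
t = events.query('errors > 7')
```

filter rows where errors > 7:
   errors   device
0      19      ios
2      20      web
3      20  android
6      13      win
7      10      mac
add column errors_plus_4 = t['errors'] + 4:
   errors   device  errors_plus_4
0      19      ios             23
2      20      web             24
3      20  android             24
6      13      win             17
7      10      mac             14
take 3 rows with smallest errors_plus_4:
   errors device  errors_plus_4
7      10    mac             14
6      13    win             17
0      19    ios             23

18.0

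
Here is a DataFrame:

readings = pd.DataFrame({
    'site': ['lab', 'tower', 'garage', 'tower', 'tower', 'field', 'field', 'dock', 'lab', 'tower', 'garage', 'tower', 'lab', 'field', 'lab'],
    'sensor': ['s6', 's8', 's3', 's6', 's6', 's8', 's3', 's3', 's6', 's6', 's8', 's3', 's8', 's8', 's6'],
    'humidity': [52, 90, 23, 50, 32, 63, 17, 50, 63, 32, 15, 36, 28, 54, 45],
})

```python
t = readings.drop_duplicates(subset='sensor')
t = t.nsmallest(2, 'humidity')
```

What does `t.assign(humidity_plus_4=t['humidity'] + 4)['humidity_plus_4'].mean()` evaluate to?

drop duplicate sensor (keep=first):
     site sensor  humidity
0     lab     s6        52
1   tower     s8        90
2  garage     s3        23
take 2 rows with smallest humidity:
     site sensor  humidity
2  garage     s3        23
0     lab     s6        52
add column humidity_plus_4 = t['humidity'] + 4:
     site sensor  humidity  humidity_plus_4
2  garage     s3        23               27
0     lab     s6        52               56

41.5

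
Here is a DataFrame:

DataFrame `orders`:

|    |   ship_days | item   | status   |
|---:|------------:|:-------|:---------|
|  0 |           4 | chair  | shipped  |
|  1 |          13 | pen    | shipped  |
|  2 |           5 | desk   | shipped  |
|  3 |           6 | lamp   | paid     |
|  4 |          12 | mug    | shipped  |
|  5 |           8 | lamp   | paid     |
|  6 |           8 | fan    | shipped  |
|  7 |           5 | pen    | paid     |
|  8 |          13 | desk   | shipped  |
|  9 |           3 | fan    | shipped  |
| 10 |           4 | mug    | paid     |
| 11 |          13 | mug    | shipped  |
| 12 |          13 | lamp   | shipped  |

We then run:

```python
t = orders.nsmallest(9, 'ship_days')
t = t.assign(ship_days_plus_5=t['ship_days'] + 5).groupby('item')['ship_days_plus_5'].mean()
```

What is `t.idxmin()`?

chair

take 9 rows with smallest ship_days:
    ship_days   item   status
9           3    fan  shipped
0           4  chair  shipped
10          4    mug     paid
2           5   desk  shipped
7           5    pen     paid
3           6   lamp     paid
5           8   lamp     paid
6           8    fan  shipped
4          12    mug  shipped
add column ship_days_plus_5 = t['ship_days'] + 5:
    ship_days   item   status  ship_days_plus_5
9           3    fan  shipped                 8
0           4  chair  shipped                 9
10          4    mug     paid                 9
2           5   desk  shipped                10
7           5    pen     paid                10
3           6   lamp     paid                11
5           8   lamp     paid                13
6           8    fan  shipped                13
4          12    mug  shipped                17
group by item, mean of ship_days_plus_5:
item
chair     9.0
desk     10.0
fan      10.5
lamp     12.0
mug      13.0
pen      10.0
Name: ship_days_plus_5, dtype: float64
The label with the smallest value is chair.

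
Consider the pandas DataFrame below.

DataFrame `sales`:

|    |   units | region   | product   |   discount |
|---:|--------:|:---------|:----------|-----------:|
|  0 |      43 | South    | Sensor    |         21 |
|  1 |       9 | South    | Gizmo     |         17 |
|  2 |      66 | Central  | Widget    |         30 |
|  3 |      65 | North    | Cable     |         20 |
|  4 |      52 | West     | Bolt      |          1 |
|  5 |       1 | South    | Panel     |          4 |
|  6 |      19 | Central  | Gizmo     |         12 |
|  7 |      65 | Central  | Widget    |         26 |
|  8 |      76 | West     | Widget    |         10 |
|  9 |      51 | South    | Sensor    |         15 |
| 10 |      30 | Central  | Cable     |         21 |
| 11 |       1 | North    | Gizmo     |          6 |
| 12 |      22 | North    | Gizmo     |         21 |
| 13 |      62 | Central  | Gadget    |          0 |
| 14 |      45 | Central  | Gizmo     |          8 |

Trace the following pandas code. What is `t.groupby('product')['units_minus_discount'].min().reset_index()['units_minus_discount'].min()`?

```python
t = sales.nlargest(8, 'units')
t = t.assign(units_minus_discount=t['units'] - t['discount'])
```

take 8 rows with largest units:
    units   region product  discount
8      76     West  Widget        10
2      66  Central  Widget        30
3      65    North   Cable        20
7      65  Central  Widget        26
13     62  Central  Gadget         0
4      52     West    Bolt         1
9      51    South  Sensor        15
14     45  Central   Gizmo         8
add column units_minus_discount = t['units'] - t['discount']:
    units   region product  discount  units_minus_discount
8      76     West  Widget        10                    66
2      66  Central  Widget        30                    36
3      65    North   Cable        20                    45
7      65  Central  Widget        26                    39
13     62  Central  Gadget         0                    62
4      52     West    Bolt         1                    51
9      51    South  Sensor        15                    36
14     45  Central   Gizmo         8                    37
group by product, min of units_minus_discount:
product
Bolt      51
Cable     45
Gadget    62
Gizmo     37
Sensor    36
Widget    36
Name: units_minus_discount, dtype: int64
reset_index():
  product  units_minus_discount
0    Bolt                    51
1   Cable                    45
2  Gadget                    62
3   Gizmo                    37
4  Sensor                    36
5  Widget                    36

36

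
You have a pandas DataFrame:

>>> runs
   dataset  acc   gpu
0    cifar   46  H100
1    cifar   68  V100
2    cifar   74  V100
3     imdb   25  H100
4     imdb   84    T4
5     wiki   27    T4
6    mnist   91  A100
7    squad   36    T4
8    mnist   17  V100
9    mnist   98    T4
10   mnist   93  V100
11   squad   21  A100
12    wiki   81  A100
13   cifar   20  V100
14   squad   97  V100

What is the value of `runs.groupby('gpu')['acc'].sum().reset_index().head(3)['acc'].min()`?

71

group by gpu, sum of acc:
gpu
A100    193
H100     71
T4      245
V100    369
Name: acc, dtype: int64
reset_index():
    gpu  acc
0  A100  193
1  H100   71
2    T4  245
3  V100  369
take first 3 rows:
    gpu  acc
0  A100  193
1  H100   71
2    T4  245
Hence 71.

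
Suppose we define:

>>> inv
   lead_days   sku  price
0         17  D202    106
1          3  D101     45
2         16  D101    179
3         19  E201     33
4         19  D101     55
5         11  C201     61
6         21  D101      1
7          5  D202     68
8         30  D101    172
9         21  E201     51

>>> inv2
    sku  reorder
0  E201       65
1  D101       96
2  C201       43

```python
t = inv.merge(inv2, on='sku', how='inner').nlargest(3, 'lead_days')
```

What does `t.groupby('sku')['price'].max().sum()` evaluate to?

223

merge on 'sku' (how='inner') → 8 rows:
   lead_days   sku  price  reorder
0          3  D101     45       96
1         16  D101    179       96
2         19  E201     33       65
3         19  D101     55       96
4         11  C201     61       43
5         21  D101      1       96
6         30  D101    172       96
7         21  E201     51       65
take 3 rows with largest lead_days:
   lead_days   sku  price  reorder
6         30  D101    172       96
5         21  D101      1       96
7         21  E201     51       65
group by sku, max of price:
sku
D101    172
E201     51
Name: price, dtype: int64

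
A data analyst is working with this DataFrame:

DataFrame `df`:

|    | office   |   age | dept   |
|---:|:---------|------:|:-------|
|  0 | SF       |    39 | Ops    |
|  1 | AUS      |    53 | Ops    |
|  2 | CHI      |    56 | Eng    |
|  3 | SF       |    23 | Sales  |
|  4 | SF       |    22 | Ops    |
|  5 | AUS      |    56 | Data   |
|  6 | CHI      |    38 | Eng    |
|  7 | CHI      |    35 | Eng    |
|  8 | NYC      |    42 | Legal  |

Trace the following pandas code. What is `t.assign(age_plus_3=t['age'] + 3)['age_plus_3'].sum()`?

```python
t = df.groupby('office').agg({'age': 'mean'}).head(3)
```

group by office, mean of age:
         age
office      
AUS     54.5
CHI     43.0
NYC     42.0
SF      28.0
take first 3 rows:
         age
office      
AUS     54.5
CHI     43.0
NYC     42.0
add column age_plus_3 = t['age'] + 3:
         age  age_plus_3
office                  
AUS     54.5        57.5
CHI     43.0        46.0
NYC     42.0        45.0

148.5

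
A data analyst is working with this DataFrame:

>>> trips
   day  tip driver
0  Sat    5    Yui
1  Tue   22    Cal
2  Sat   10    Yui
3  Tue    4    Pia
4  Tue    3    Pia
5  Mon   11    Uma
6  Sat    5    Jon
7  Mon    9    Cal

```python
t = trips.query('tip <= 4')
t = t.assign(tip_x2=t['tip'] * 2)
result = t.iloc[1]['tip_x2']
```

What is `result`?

filter rows where tip <= 4:
   day  tip driver
3  Tue    4    Pia
4  Tue    3    Pia
add column tip_x2 = t['tip'] * 2:
   day  tip driver  tip_x2
3  Tue    4    Pia       8
4  Tue    3    Pia       6
The value at position 1, column 'tip_x2' is 6.

6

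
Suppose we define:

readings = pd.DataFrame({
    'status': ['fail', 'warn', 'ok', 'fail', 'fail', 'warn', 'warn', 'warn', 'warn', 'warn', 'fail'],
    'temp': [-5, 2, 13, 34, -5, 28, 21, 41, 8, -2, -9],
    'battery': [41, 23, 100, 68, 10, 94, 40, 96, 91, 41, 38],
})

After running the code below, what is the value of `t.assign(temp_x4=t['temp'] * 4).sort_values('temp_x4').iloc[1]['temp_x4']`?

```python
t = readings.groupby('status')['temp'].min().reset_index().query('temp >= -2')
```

group by status, min of temp:
status
fail    -9
ok      13
warn    -2
Name: temp, dtype: int64
reset_index():
  status  temp
0   fail    -9
1     ok    13
2   warn    -2
filter rows where temp >= -2:
  status  temp
1     ok    13
2   warn    -2
add column temp_x4 = t['temp'] * 4:
  status  temp  temp_x4
1     ok    13       52
2   warn    -2       -8
sort by temp_x4:
  status  temp  temp_x4
2   warn    -2       -8
1     ok    13       52
So iloc[1]['temp_x4'] = 52.

52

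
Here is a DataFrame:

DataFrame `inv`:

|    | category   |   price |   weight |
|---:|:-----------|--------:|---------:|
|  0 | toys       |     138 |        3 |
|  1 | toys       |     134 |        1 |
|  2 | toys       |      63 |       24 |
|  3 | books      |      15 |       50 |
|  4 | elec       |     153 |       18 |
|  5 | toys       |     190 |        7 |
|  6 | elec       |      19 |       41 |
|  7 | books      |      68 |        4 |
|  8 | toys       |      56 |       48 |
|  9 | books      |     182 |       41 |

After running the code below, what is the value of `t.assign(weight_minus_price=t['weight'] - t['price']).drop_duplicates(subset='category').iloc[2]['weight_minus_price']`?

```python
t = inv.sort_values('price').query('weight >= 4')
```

sort by price:
  category  price  weight
3    books     15      50
6     elec     19      41
8     toys     56      48
2     toys     63      24
7    books     68       4
1     toys    134       1
0     toys    138       3
4     elec    153      18
9    books    182      41
5     toys    190       7
filter rows where weight >= 4:
  category  price  weight
3    books     15      50
6     elec     19      41
8     toys     56      48
2     toys     63      24
7    books     68       4
4     elec    153      18
9    books    182      41
5     toys    190       7
add column weight_minus_price = t['weight'] - t['price']:
  category  price  weight  weight_minus_price
3    books     15      50                  35
6     elec     19      41                  22
8     toys     56      48                  -8
2     toys     63      24                 -39
7    books     68       4                 -64
4     elec    153      18                -135
9    books    182      41                -141
5     toys    190       7                -183
drop duplicate category (keep=first):
  category  price  weight  weight_minus_price
3    books     15      50                  35
6     elec     19      41                  22
8     toys     56      48                  -8
Then the value at position 2, column 'weight_minus_price': -8

-8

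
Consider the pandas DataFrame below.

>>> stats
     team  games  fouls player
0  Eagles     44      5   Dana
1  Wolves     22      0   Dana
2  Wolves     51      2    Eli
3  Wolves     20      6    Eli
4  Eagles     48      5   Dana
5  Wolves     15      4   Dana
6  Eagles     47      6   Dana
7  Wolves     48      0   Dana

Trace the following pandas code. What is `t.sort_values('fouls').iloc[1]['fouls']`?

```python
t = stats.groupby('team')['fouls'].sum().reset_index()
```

group by team, sum of fouls:
team
Eagles    16
Wolves    12
Name: fouls, dtype: int64
reset_index():
     team  fouls
0  Eagles     16
1  Wolves     12
sort by fouls:
     team  fouls
1  Wolves     12
0  Eagles     16

16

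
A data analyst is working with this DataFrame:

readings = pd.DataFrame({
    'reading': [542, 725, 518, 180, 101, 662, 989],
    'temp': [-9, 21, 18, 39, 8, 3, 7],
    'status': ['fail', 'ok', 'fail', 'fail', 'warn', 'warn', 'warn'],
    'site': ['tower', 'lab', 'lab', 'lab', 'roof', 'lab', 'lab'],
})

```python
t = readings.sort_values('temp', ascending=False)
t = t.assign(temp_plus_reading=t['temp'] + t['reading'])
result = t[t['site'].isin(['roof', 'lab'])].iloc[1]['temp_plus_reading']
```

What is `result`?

746

sort by temp descending:
   reading  temp status   site
3      180    39   fail    lab
1      725    21     ok    lab
2      518    18   fail    lab
4      101     8   warn   roof
6      989     7   warn    lab
5      662     3   warn    lab
0      542    -9   fail  tower
add column temp_plus_reading = t['temp'] + t['reading']:
   reading  temp status   site  temp_plus_reading
3      180    39   fail    lab                219
1      725    21     ok    lab                746
2      518    18   fail    lab                536
4      101     8   warn   roof                109
6      989     7   warn    lab                996
5      662     3   warn    lab                665
0      542    -9   fail  tower                533
filter rows where site in ['roof', 'lab']:
   reading  temp status  site  temp_plus_reading
3      180    39   fail   lab                219
1      725    21     ok   lab                746
2      518    18   fail   lab                536
4      101     8   warn  roof                109
6      989     7   warn   lab                996
5      662     3   warn   lab                665
Hence 746.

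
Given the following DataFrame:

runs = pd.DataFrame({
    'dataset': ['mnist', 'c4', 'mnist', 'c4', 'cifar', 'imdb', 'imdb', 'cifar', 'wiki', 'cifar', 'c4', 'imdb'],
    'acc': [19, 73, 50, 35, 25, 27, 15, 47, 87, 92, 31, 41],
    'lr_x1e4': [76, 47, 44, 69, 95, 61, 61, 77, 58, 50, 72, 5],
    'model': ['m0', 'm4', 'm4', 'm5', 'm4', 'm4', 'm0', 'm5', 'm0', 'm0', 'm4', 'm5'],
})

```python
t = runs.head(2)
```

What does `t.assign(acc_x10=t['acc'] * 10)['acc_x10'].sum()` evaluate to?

take first 2 rows:
  dataset  acc  lr_x1e4 model
0   mnist   19       76    m0
1      c4   73       47    m4
add column acc_x10 = t['acc'] * 10:
  dataset  acc  lr_x1e4 model  acc_x10
0   mnist   19       76    m0      190
1      c4   73       47    m4      730
sum of column 'acc_x10' → 920

920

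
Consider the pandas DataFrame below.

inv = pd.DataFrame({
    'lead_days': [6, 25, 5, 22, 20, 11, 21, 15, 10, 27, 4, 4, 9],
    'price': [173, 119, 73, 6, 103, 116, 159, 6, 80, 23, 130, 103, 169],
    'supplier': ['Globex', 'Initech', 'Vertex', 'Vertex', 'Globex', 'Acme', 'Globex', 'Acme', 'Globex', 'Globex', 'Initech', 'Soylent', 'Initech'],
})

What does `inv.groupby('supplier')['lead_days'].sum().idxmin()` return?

Soylent

group by supplier, sum of lead_days:
supplier
Acme       26
Globex     84
Initech    38
Soylent     4
Vertex     27
Name: lead_days, dtype: int64
So idxmin() = Soylent.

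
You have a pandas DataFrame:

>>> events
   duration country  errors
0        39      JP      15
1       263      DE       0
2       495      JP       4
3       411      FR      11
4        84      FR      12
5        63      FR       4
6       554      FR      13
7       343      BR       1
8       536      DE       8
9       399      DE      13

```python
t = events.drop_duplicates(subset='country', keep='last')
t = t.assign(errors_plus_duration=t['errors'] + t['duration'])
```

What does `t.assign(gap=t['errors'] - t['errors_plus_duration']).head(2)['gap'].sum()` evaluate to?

-1049

drop duplicate country (keep=last):
   duration country  errors
2       495      JP       4
6       554      FR      13
7       343      BR       1
9       399      DE      13
add column errors_plus_duration = t['errors'] + t['duration']:
   duration country  errors  errors_plus_duration
2       495      JP       4                   499
6       554      FR      13                   567
7       343      BR       1                   344
9       399      DE      13                   412
add column gap = t['errors'] - t['errors_plus_duration']:
   duration country  errors  errors_plus_duration  gap
2       495      JP       4                   499 -495
6       554      FR      13                   567 -554
7       343      BR       1                   344 -343
9       399      DE      13                   412 -399
take first 2 rows:
   duration country  errors  errors_plus_duration  gap
2       495      JP       4                   499 -495
6       554      FR      13                   567 -554
So sum() = -1049.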